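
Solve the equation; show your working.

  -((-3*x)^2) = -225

Step 1. [-((-3*x)^2) = -225] flip signs both sides. So neg: (-3*x)^2 = 225.
Step 2. [(-3*x)^2 = 225] LHS squared, RHS 225 ≥ 0: apply √ (±), so sqrt: -3*x = 15 or -15.
Step 3. [-3*x = 15 or -15] -3 out front; divide by -3 ⇒ div: x = -5 or 5.

Answer: x ∈ {-5, 5}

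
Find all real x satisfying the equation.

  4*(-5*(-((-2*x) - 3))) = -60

Step 1. [4*(-5*(-((-2*x) - 3))) = -60] divide by the outer 4 ⇒ div: -5*(-((-2*x) - 3)) = -15.
Step 2. [-5*(-((-2*x) - 3)) = -15] leading coefficient -5: divide by -5 ⇒ div: -((-2*x) - 3) = 3.
Step 3. [-((-2*x) - 3) = 3] flip signs both sides ⇒ neg: (-2*x) - 3 = -3.
Step 4. [(-2*x) - 3 = -3] the outer -3 inverts by adding 3 ⇒ sub: -2*x = 0.
Step 5. [-2*x = 0] -2 out front; divide by -2 ⇒ div: x = 0.

Answer: x ∈ {0}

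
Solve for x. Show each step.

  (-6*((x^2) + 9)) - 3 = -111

Step 1. [(-6*((x^2) + 9)) - 3 = -111] 3 comes off first (add 3) ⇒ sub: -6*((x^2) + 9) = -108.
Step 2. [-6*((x^2) + 9) = -108] divide by the outer -6. So div: (x^2) + 9 = 18.
Step 3. [(x^2) + 9 = 18] peel the +9: subtract 9 from each side ⇒ sub: x^2 = 9.
Step 4. [x^2 = 9] LHS squared, RHS 9 ≥ 0: apply √ (±). So sqrt: x = 3 or -3.

Answer: x ∈ {-3, 3}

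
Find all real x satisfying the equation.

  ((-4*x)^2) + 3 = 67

Step 1. [((-4*x)^2) + 3 = 67] +3 is outermost — subtract 3 both sides. So sub: (-4*x)^2 = 64.
Step 2. [(-4*x)^2 = 64] LHS squared, RHS 64 ≥ 0: apply √ (±) ⇒ sqrt: -4*x = 8 or -8.
Step 3. [-4*x = 8 or -8] -4·(inner) — divide through by -4. So div: x = -2 or 2.

Answer: x ∈ {-2, 2}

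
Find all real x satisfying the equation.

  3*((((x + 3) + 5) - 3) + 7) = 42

Step 1. [3*((((x + 3) + 5) - 3) + 7) = 42] LHS = 3·(…); ÷3 both sides. So div: (((x + 3) + 5) - 3) + 7 = 14.
Step 2. [(((x + 3) + 5) - 3) + 7 = 14] peel the +7: subtract 7 from each side ⇒ sub: ((x + 3) + 5) - 3 = 7.
Step 3. [((x + 3) + 5) - 3 = 7] peel the -3: add 3 from each side, so sub: (x + 3) + 5 = 10.
Step 4. [(x + 3) + 5 = 10] 5 comes off first (subtract 5) ⇒ sub: x + 3 = 5.
Step 5. [x + 3 = 5] +3 is outermost — subtract 3 both sides ⇒ sub: x = 2.

Answer: x ∈ {2}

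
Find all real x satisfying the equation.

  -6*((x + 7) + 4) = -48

Step 1. [-6*((x + 7) + 4) = -48] leading coefficient -6: divide by -6 ⇒ div: (x + 7) + 4 = 8.
Step 2. [(x + 7) + 4 = 8] subtract 4: x sits inside (… + 4). So sub: x + 7 = 4.
Step 3. [x + 7 = 4] peel the +7: subtract 7 from each side, so sub: x = -3.

Answer: x ∈ {-3}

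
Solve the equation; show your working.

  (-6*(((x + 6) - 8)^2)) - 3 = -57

Step 1. [(-6*(((x + 6) - 8)^2)) - 3 = -57] add 3: x sits inside (… - 3) ⇒ sub: -6*(((x + 6) - 8)^2) = -54.
Step 2. [-6*(((x + 6) - 8)^2) = -54] -6·(inner) — divide through by -6. So div: ((x + 6) - 8)^2 = 9.
Step 3. [((x + 6) - 8)^2 = 9] √ both sides: 9 ≥ 0 gives two branches. So sqrt: (x + 6) - 8 = 3 or -3.
Step 4. [(x + 6) - 8 = 3 or -3] 8 comes off first (add 8). So sub: x + 6 = 11 or 5.
Step 5. [x + 6 = 11 or 5] +6 is outermost — subtract 6 both sides ⇒ sub: x = 5 or -1.

Answer: x ∈ {-1, 5}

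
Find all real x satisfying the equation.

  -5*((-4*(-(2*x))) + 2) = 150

Step 1. [-5*((-4*(-(2*x))) + 2) = 150] -5·(inner) — divide through by -5 ⇒ div: (-4*(-(2*x))) + 2 = -30.
Step 2. [(-4*(-(2*x))) + 2 = -30] subtract 2: x sits inside (… + 2) ⇒ sub: -4*(-(2*x)) = -32.
Step 3. [-4*(-(2*x)) = -32] LHS = -4·(…); ÷-4 both sides ⇒ div: -(2*x) = 8.
Step 4. [-(2*x) = 8] LHS negated; negate both sides ⇒ neg: 2*x = -8.
Step 5. [2*x = -8] LHS = 2·(…); ÷2 both sides, so div: x = -4.

Answer: x ∈ {-4}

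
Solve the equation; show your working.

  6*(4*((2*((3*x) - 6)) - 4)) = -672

Step 1. [6*(4*((2*((3*x) - 6)) - 4)) = -672] 6 out front; divide by 6, so div: 4*((2*((3*x) - 6)) - 4) = -112.
Step 2. [4*((2*((3*x) - 6)) - 4) = -112] 4·(inner) — divide through by 4, so div: (2*((3*x) - 6)) - 4 = -28.
Step 3. [(2*((3*x) - 6)) - 4 = -28] the outer -4 inverts by adding 4. So sub: 2*((3*x) - 6) = -24.
Step 4. [2*((3*x) - 6) = -24] 2·(inner) — divide through by 2, so div: (3*x) - 6 = -12.
Step 5. [(3*x) - 6 = -12] 3 | LHS and 3 | -12: pull 3 out ⇒ factor: x - 2 = -4.
Step 6. [x - 2 = -4] -2 is outermost — add 2 both sides, so sub: x = -2.

Answer: x ∈ {-2}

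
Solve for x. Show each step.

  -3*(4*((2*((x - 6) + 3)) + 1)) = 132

Step 1. [-3*(4*((2*((x - 6) + 3)) + 1)) = 132] LHS = -3·(…); ÷-3 both sides. So div: 4*((2*((x - 6) + 3)) + 1) = -44.
Step 2. [4*((2*((x - 6) + 3)) + 1) = -44] LHS = 4·(…); ÷4 both sides. So div: (2*((x - 6) + 3)) + 1 = -11.
Step 3. [(2*((x - 6) + 3)) + 1 = -11] 1 comes off first (subtract 1), so sub: 2*((x - 6) + 3) = -12.
Step 4. [2*((x - 6) + 3) = -12] divide by the outer 2, so div: (x - 6) + 3 = -6.
Step 5. [(x - 6) + 3 = -6] the outer +3 inverts by subtracting 3 ⇒ sub: x - 6 = -9.
Step 6. [x - 6 = -9] the outer -6 inverts by adding 6. So sub: x = -3.

Answer: x ∈ {-3}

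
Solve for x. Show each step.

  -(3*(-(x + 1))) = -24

Step 1. [-(3*(-(x + 1))) = -24] LHS negated; negate both sides, so neg: 3*(-(x + 1)) = 24.
Step 2. [3*(-(x + 1)) = 24] divide by the outer 3. So div: -(x + 1) = 8.
Step 3. [-(x + 1) = 8] leading − — multiply by −1 ⇒ neg: x + 1 = -8.
Step 4. [x + 1 = -8] +1 is outermost — subtract 1 both sides ⇒ sub: x = -9.

Answer: x ∈ {-9}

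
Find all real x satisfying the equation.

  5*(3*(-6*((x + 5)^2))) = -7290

Step 1. [5*(3*(-6*((x + 5)^2))) = -7290] divide by the outer 5 ⇒ div: 3*(-6*((x + 5)^2)) = -1458.
Step 2. [3*(-6*((x + 5)^2)) = -1458] leading coefficient 3: divide by 3. So div: -6*((x + 5)^2) = -486.
Step 3. [-6*((x + 5)^2) = -486] -6 out front; divide by -6 ⇒ div: (x + 5)^2 = 81.
Step 4. [(x + 5)^2 = 81] √ both sides: 81 ≥ 0 gives two branches ⇒ sqrt: x + 5 = 9 or -9.
Step 5. [x + 5 = 9 or -9] +5 is outermost — subtract 5 both sides, so sub: x = 4 or -14.

Answer: x ∈ {-14, 4}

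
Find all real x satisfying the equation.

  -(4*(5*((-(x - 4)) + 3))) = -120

Step 1. [-(4*(5*((-(x - 4)) + 3))) = -120] flip signs both sides, so neg: 4*(5*((-(x - 4)) + 3)) = 120.
Step 2. [4*(5*((-(x - 4)) + 3)) = 120] 4 out front; divide by 4, so div: 5*((-(x - 4)) + 3) = 30.
Step 3. [5*((-(x - 4)) + 3) = 30] LHS = 5·(…); ÷5 both sides. So div: (-(x - 4)) + 3 = 6.
Step 4. [(-(x - 4)) + 3 = 6] +3 is outermost — subtract 3 both sides. So sub: -(x - 4) = 3.
Step 5. [-(x - 4) = 3] flip signs both sides ⇒ neg: x - 4 = -3.
Step 6. [x - 4 = -3] add 4: x sits inside (… - 4), so sub: x = 1.

Answer: x ∈ {1}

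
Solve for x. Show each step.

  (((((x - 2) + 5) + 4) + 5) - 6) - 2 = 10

Step 1. [(((((x - 2) + 5) + 4) + 5) - 6) - 2 = 10] 2 comes off first (add 2) ⇒ sub: ((((x - 2) + 5) + 4) + 5) - 6 = 12.
Step 2. [((((x - 2) + 5) + 4) + 5) - 6 = 12] 6 comes off first (add 6), so sub: (((x - 2) + 5) + 4) + 5 = 18.
Step 3. [(((x - 2) + 5) + 4) + 5 = 18] +5 is outermost — subtract 5 both sides. So sub: ((x - 2) + 5) + 4 = 13.
Step 4. [((x - 2) + 5) + 4 = 13] peel the +4: subtract 4 from each side. So sub: (x - 2) + 5 = 9.
Step 5. [(x - 2) + 5 = 9] subtract 5: x sits inside (… + 5). So sub: x - 2 = 4.
Step 6. [x - 2 = 4] -2 is outermost — add 2 both sides. So sub: x = 6.

Answer: x ∈ {6}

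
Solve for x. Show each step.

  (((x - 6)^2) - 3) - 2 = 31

Step 1. [(((x - 6)^2) - 3) - 2 = 31] -2 is outermost — add 2 both sides, so sub: ((x - 6)^2) - 3 = 33.
Step 2. [((x - 6)^2) - 3 = 33] peel the -3: add 3 from each side ⇒ sub: (x - 6)^2 = 36.
Step 3. [(x - 6)^2 = 36] 36 ≥ 0, LHS is (·)² — take ±√. So sqrt: x - 6 = 6 or -6.
Step 4. [x - 6 = 6 or -6] 6 comes off first (add 6), so sub: x = 12 or 0.

Answer: x ∈ {0, 12}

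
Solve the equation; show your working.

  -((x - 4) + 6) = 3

Step 1. [-((x - 4) + 6) = 3] leading − — multiply by −1 ⇒ neg: (x - 4) + 6 = -3.
Step 2. [(x - 4) + 6 = -3] 6 comes off first (subtract 6), so sub: x - 4 = -9.
Step 3. [x - 4 = -9] the outer -4 inverts by adding 4. So sub: x = -5.

Answer: x ∈ {-5}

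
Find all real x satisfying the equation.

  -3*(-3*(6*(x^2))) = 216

Step 1. [-3*(-3*(6*(x^2))) = 216] leading coefficient -3: divide by -3, so div: -3*(6*(x^2)) = -72.
Step 2. [-3*(6*(x^2)) = -72] divide by the outer -3, so div: 6*(x^2) = 24.
Step 3. [6*(x^2) = 24] divide by the outer 6. So div: x^2 = 4.
Step 4. [x^2 = 4] √ both sides: 4 ≥ 0 gives two branches, so sqrt: x = 2 or -2.

Answer: x ∈ {-2, 2}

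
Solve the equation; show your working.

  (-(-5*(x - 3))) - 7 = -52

Step 1. [(-(-5*(x - 3))) - 7 = -52] -7 is outermost — add 7 both sides, so sub: -(-5*(x - 3)) = -45.
Step 2. [-(-5*(x - 3)) = -45] LHS negated; negate both sides. So neg: -5*(x - 3) = 45.
Step 3. [-5*(x - 3) = 45] -5·(inner) — divide through by -5 ⇒ div: x - 3 = -9.
Step 4. [x - 3 = -9] add 3: x sits inside (… - 3). So sub: x = -6.

Answer: x ∈ {-6}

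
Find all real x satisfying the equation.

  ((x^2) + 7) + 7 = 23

Step 1. [((x^2) + 7) + 7 = 23] 7 comes off first (subtract 7) ⇒ sub: (x^2) + 7 = 16.
Step 2. [(x^2) + 7 = 16] subtract 7: x sits inside (… + 7). So sub: x^2 = 9.
Step 3. [x^2 = 9] LHS squared, RHS 9 ≥ 0: apply √ (±). So sqrt: x = 3 or -3.

Answer: x ∈ {-3, 3}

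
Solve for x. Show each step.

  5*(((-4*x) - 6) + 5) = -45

Step 1. [5*(((-4*x) - 6) + 5) = -45] 5·(inner) — divide through by 5, so div: ((-4*x) - 6) + 5 = -9.
Step 2. [((-4*x) - 6) + 5 = -9] the outer +5 inverts by subtracting 5 ⇒ sub: (-4*x) - 6 = -14.
Step 3. [(-4*x) - 6 = -14] peel the -6: add 6 from each side ⇒ sub: -4*x = -8.
Step 4. [-4*x = -8] leading coefficient -4: divide by -4 ⇒ div: x = 2.

Answer: x ∈ {2}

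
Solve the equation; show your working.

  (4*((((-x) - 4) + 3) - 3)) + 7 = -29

Step 1. [(4*((((-x) - 4) + 3) - 3)) + 7 = -29] 7 comes off first (subtract 7), so sub: 4*((((-x) - 4) + 3) - 3) = -36.
Step 2. [4*((((-x) - 4) + 3) - 3) = -36] LHS = 4·(…); ÷4 both sides. So div: (((-x) - 4) + 3) - 3 = -9.
Step 3. [(((-x) - 4) + 3) - 3 = -9] add 3: x sits inside (… - 3) ⇒ sub: ((-x) - 4) + 3 = -6.
Step 4. [((-x) - 4) + 3 = -6] subtract 3: x sits inside (… + 3), so sub: (-x) - 4 = -9.
Step 5. [(-x) - 4 = -9] the outer -4 inverts by adding 4, so sub: -x = -5.
Step 6. [-x = -5] LHS negated; negate both sides, so neg: x = 5.

Answer: x ∈ {5}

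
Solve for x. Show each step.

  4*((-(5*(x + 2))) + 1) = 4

Step 1. [4*((-(5*(x + 2))) + 1) = 4] LHS = 4·(…); ÷4 both sides, so div: (-(5*(x + 2))) + 1 = 1.
Step 2. [(-(5*(x + 2))) + 1 = 1] subtract 1: x sits inside (… + 1) ⇒ sub: -(5*(x + 2)) = 0.
Step 3. [-(5*(x + 2)) = 0] flip signs both sides ⇒ neg: 5*(x + 2) = 0.
Step 4. [5*(x + 2) = 0] 5·(inner) — divide through by 5. So div: x + 2 = 0.
Step 5. [x + 2 = 0] 2 comes off first (subtract 2). So sub: x = -2.

Answer: x ∈ {-2}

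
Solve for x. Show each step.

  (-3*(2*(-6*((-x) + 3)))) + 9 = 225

Step 1. [(-3*(2*(-6*((-x) + 3)))) + 9 = 225] the outer +9 inverts by subtracting 9 ⇒ sub: -3*(2*(-6*((-x) + 3))) = 216.
Step 2. [-3*(2*(-6*((-x) + 3))) = 216] leading coefficient -3: divide by -3 ⇒ div: 2*(-6*((-x) + 3)) = -72.
Step 3. [2*(-6*((-x) + 3)) = -72] LHS = 2·(…); ÷2 both sides, so div: -6*((-x) + 3) = -36.
Step 4. [-6*((-x) + 3) = -36] -6·(inner) — divide through by -6, so div: (-x) + 3 = 6.
Step 5. [(-x) + 3 = 6] subtract 3: x sits inside (… + 3), so sub: -x = 3.
Step 6. [-x = 3] flip signs both sides, so neg: x = -3.

Answer: x ∈ {-3}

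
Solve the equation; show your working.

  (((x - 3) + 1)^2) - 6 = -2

Step 1. [(((x - 3) + 1)^2) - 6 = -2] -6 is outermost — add 6 both sides ⇒ sub: ((x - 3) + 1)^2 = 4.
Step 2. [((x - 3) + 1)^2 = 4] 4 ≥ 0, LHS is (·)² — take ±√ ⇒ sqrt: (x - 3) + 1 = 2 or -2.
Step 3. [(x - 3) + 1 = 2 or -2] peel the +1: subtract 1 from each side ⇒ sub: x - 3 = 1 or -3.
Step 4. [x - 3 = 1 or -3] 3 comes off first (add 3). So sub: x = 4 or 0.

Answer: x ∈ {0, 4}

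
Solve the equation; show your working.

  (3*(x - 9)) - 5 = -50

Step 1. [(3*(x - 9)) - 5 = -50] peel the -5: add 5 from each side, so sub: 3*(x - 9) = -45.
Step 2. [3*(x - 9) = -45] leading coefficient 3: divide by 3, so div: x - 9 = -15.
Step 3. [x - 9 = -15] peel the -9: add 9 from each side ⇒ sub: x = -6.

Answer: x ∈ {-6}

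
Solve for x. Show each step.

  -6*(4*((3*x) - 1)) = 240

Step 1. [-6*(4*((3*x) - 1)) = 240] -6 out front; divide by -6 ⇒ div: 4*((3*x) - 1) = -40.
Step 2. [4*((3*x) - 1) = -40] divide by the outer 4. So div: (3*x) - 1 = -10.
Step 3. [(3*x) - 1 = -10] 1 comes off first (add 1). So sub: 3*x = -9.
Step 4. [3*x = -9] divide by the outer 3, so div: x = -3.

Answer: x ∈ {-3}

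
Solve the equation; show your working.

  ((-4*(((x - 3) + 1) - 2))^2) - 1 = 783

Step 1. [((-4*(((x - 3) + 1) - 2))^2) - 1 = 783] the outer -1 inverts by adding 1. So sub: (-4*(((x - 3) + 1) - 2))^2 = 784.
Step 2. [(-4*(((x - 3) + 1) - 2))^2 = 784] √ both sides: 784 ≥ 0 gives two branches. So sqrt: -4*(((x - 3) + 1) - 2) = 28 or -28.
Step 3. [-4*(((x - 3) + 1) - 2) = 28 or -28] LHS = -4·(…); ÷-4 both sides. So div: ((x - 3) + 1) - 2 = -7 or 7.
Step 4. [((x - 3) + 1) - 2 = -7 or 7] -2 is outermost — add 2 both sides, so sub: (x - 3) + 1 = -5 or 9.
Step 5. [(x - 3) + 1 = -5 or 9] +1 is outermost — subtract 1 both sides, so sub: x - 3 = -6 or 8.
Step 6. [x - 3 = -6 or 8] add 3: x sits inside (… - 3) ⇒ sub: x = -3 or 11.

Answer: x ∈ {-3, 11}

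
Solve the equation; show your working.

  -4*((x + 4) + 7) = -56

Step 1. [-4*((x + 4) + 7) = -56] LHS = -4·(…); ÷-4 both sides ⇒ div: (x + 4) + 7 = 14.
Step 2. [(x + 4) + 7 = 14] subtract 7: x sits inside (… + 7). So sub: x + 4 = 7.
Step 3. [x + 4 = 7] subtract 4: x sits inside (… + 4), so sub: x = 3.

Answer: x ∈ {3}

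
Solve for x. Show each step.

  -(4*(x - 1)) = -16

Step 1. [-(4*(x - 1)) = -16] leading − — multiply by −1, so neg: 4*(x - 1) = 16.
Step 2. [4*(x - 1) = 16] LHS = 4·(…); ÷4 both sides. So div: x - 1 = 4.
Step 3. [x - 1 = 4] add 1: x sits inside (… - 1), so sub: x = 5.

Answer: x ∈ {5}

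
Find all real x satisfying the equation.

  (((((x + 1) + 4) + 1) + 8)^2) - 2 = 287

Step 1. [(((((x + 1) + 4) + 1) + 8)^2) - 2 = 287] 2 comes off first (add 2), so sub: ((((x + 1) + 4) + 1) + 8)^2 = 289.
Step 2. [((((x + 1) + 4) + 1) + 8)^2 = 289] LHS squared, RHS 289 ≥ 0: apply √ (±) ⇒ sqrt: (((x + 1) + 4) + 1) + 8 = 17 or -17.
Step 3. [(((x + 1) + 4) + 1) + 8 = 17 or -17] 8 comes off first (subtract 8) ⇒ sub: ((x + 1) + 4) + 1 = 9 or -25.
Step 4. [((x + 1) + 4) + 1 = 9 or -25] the outer +1 inverts by subtracting 1, so sub: (x + 1) + 4 = 8 or -26.
Step 5. [(x + 1) + 4 = 8 or -26] subtract 4: x sits inside (… + 4), so sub: x + 1 = 4 or -30.
Step 6. [x + 1 = 4 or -30] subtract 1: x sits inside (… + 1), so sub: x = 3 or -31.

Answer: x ∈ {-31, 3}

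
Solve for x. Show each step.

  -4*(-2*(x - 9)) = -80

Step 1. [-4*(-2*(x - 9)) = -80] -4·(inner) — divide through by -4, so div: -2*(x - 9) = 20.
Step 2. [-2*(x - 9) = 20] LHS = -2·(…); ÷-2 both sides ⇒ div: x - 9 = -10.
Step 3. [x - 9 = -10] peel the -9: add 9 from each side ⇒ sub: x = -1.

Answer: x ∈ {-1}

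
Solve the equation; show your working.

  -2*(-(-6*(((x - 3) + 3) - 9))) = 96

Step 1. [-2*(-(-6*(((x - 3) + 3) - 9))) = 96] -2·(inner) — divide through by -2, so div: -(-6*(((x - 3) + 3) - 9)) = -48.
Step 2. [-(-6*(((x - 3) + 3) - 9)) = -48] flip signs both sides ⇒ neg: -6*(((x - 3) + 3) - 9) = 48.
Step 3. [-6*(((x - 3) + 3) - 9) = 48] leading coefficient -6: divide by -6. So div: ((x - 3) + 3) - 9 = -8.
Step 4. [((x - 3) + 3) - 9 = -8] 9 comes off first (add 9), so sub: (x - 3) + 3 = 1.
Step 5. [(x - 3) + 3 = 1] 3 comes off first (subtract 3), so sub: x - 3 = -2.
Step 6. [x - 3 = -2] the outer -3 inverts by adding 3 ⇒ sub: x = 1.

Answer: x ∈ {1}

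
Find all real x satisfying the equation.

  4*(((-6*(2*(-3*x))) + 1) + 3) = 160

Step 1. [4*(((-6*(2*(-3*x))) + 1) + 3) = 160] leading coefficient 4: divide by 4. So div: ((-6*(2*(-3*x))) + 1) + 3 = 40.
Step 2. [((-6*(2*(-3*x))) + 1) + 3 = 40] +3 is outermost — subtract 3 both sides, so sub: (-6*(2*(-3*x))) + 1 = 37.
Step 3. [(-6*(2*(-3*x))) + 1 = 37] the outer +1 inverts by subtracting 1 ⇒ sub: -6*(2*(-3*x)) = 36.
Step 4. [-6*(2*(-3*x)) = 36] LHS = -6·(…); ÷-6 both sides ⇒ div: 2*(-3*x) = -6.
Step 5. [2*(-3*x) = -6] 2 out front; divide by 2 ⇒ div: -3*x = -3.
Step 6. [-3*x = -3] LHS = -3·(…); ÷-3 both sides ⇒ div: x = 1.

Answer: x ∈ {1}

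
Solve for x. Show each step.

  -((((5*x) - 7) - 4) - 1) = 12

Step 1. [-((((5*x) - 7) - 4) - 1) = 12] leading − — multiply by −1 ⇒ neg: (((5*x) - 7) - 4) - 1 = -12.
Step 2. [(((5*x) - 7) - 4) - 1 = -12] -1 is outermost — add 1 both sides, so sub: ((5*x) - 7) - 4 = -11.
Step 3. [((5*x) - 7) - 4 = -11] -4 is outermost — add 4 both sides ⇒ sub: (5*x) - 7 = -7.
Step 4. [(5*x) - 7 = -7] 7 comes off first (add 7) ⇒ sub: 5*x = 0.
Step 5. [5*x = 0] 5·(inner) — divide through by 5 ⇒ div: x = 0.

Answer: x ∈ {0}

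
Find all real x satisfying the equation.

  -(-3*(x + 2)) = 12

Step 1. [-(-3*(x + 2)) = 12] flip signs both sides, so neg: -3*(x + 2) = -12.
Step 2. [-3*(x + 2) = -12] leading coefficient -3: divide by -3 ⇒ div: x + 2 = 4.
Step 3. [x + 2 = 4] +2 is outermost — subtract 2 both sides, so sub: x = 2.

Answer: x ∈ {2}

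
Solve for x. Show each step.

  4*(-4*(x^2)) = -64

Step 1. [4*(-4*(x^2)) = -64] LHS = 4·(…); ÷4 both sides. So div: -4*(x^2) = -16.
Step 2. [-4*(x^2) = -16] -4 out front; divide by -4. So div: x^2 = 4.
Step 3. [x^2 = 4] √ both sides: 4 ≥ 0 gives two branches ⇒ sqrt: x = 2 or -2.

Answer: x ∈ {-2, 2}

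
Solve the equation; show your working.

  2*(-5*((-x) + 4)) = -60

Step 1. [2*(-5*((-x) + 4)) = -60] 2·(inner) — divide through by 2. So div: -5*((-x) + 4) = -30.
Step 2. [-5*((-x) + 4) = -30] -5·(inner) — divide through by -5. So div: (-x) + 4 = 6.
Step 3. [(-x) + 4 = 6] the outer +4 inverts by subtracting 4. So sub: -x = 2.
Step 4. [-x = 2] LHS negated; negate both sides. So neg: x = -2.

Answer: x ∈ {-2}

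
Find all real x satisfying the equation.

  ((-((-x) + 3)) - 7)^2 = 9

Step 1. [((-((-x) + 3)) - 7)^2 = 9] √ both sides: 9 ≥ 0 gives two branches ⇒ sqrt: (-((-x) + 3)) - 7 = 3 or -3.
Step 2. [(-((-x) + 3)) - 7 = 3 or -3] 7 comes off first (add 7) ⇒ sub: -((-x) + 3) = 10 or 4.
Step 3. [-((-x) + 3) = 10 or 4] leading − — multiply by −1. So neg: (-x) + 3 = -10 or -4.
Step 4. [(-x) + 3 = -10 or -4] 3 comes off first (subtract 3), so sub: -x = -13 or -7.
Step 5. [-x = -13 or -7] flip signs both sides, so neg: x = 13 or 7.

Answer: x ∈ {7, 13}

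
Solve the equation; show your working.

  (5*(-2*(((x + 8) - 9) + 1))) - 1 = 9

Step 1. [(5*(-2*(((x + 8) - 9) + 1))) - 1 = 9] the outer -1 inverts by adding 1, so sub: 5*(-2*(((x + 8) - 9) + 1)) = 10.
Step 2. [5*(-2*(((x + 8) - 9) + 1)) = 10] 5 out front; divide by 5. So div: -2*(((x + 8) - 9) + 1) = 2.
Step 3. [-2*(((x + 8) - 9) + 1) = 2] -2·(inner) — divide through by -2. So div: ((x + 8) - 9) + 1 = -1.
Step 4. [((x + 8) - 9) + 1 = -1] +1 is outermost — subtract 1 both sides ⇒ sub: (x + 8) - 9 = -2.
Step 5. [(x + 8) - 9 = -2] the outer -9 inverts by adding 9 ⇒ sub: x + 8 = 7.
Step 6. [x + 8 = 7] subtract 8: x sits inside (… + 8). So sub: x = -1.

Answer: x ∈ {-1}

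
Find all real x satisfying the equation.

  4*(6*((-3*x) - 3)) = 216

Step 1. [4*(6*((-3*x) - 3)) = 216] leading coefficient 4: divide by 4, so div: 6*((-3*x) - 3) = 54.
Step 2. [6*((-3*x) - 3) = 54] LHS = 6·(…); ÷6 both sides ⇒ div: (-3*x) - 3 = 9.
Step 3. [(-3*x) - 3 = 9] -3 is outermost — add 3 both sides ⇒ sub: -3*x = 12.
Step 4. [-3*x = 12] divide by the outer -3, so div: x = -4.

Answer: x ∈ {-4}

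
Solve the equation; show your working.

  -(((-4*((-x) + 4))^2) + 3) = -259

Step 1. [-(((-4*((-x) + 4))^2) + 3) = -259] flip signs both sides ⇒ neg: ((-4*((-x) + 4))^2) + 3 = 259.
Step 2. [((-4*((-x) + 4))^2) + 3 = 259] peel the +3: subtract 3 from each side. So sub: (-4*((-x) + 4))^2 = 256.
Step 3. [(-4*((-x) + 4))^2 = 256] √ both sides: 256 ≥ 0 gives two branches, so sqrt: -4*((-x) + 4) = 16 or -16.
Step 4. [-4*((-x) + 4) = 16 or -16] divide by the outer -4. So div: (-x) + 4 = -4 or 4.
Step 5. [(-x) + 4 = -4 or 4] the outer +4 inverts by subtracting 4. So sub: -x = -8 or 0.
Step 6. [-x = -8 or 0] flip signs both sides ⇒ neg: x = 8 or 0.

Answer: x ∈ {0, 8}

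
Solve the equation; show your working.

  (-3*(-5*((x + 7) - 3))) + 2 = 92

Step 1. [(-3*(-5*((x + 7) - 3))) + 2 = 92] the outer +2 inverts by subtracting 2. So sub: -3*(-5*((x + 7) - 3)) = 90.
Step 2. [-3*(-5*((x + 7) - 3)) = 90] -3 out front; divide by -3 ⇒ div: -5*((x + 7) - 3) = -30.
Step 3. [-5*((x + 7) - 3) = -30] -5·(inner) — divide through by -5. So div: (x + 7) - 3 = 6.
Step 4. [(x + 7) - 3 = 6] peel the -3: add 3 from each side ⇒ sub: x + 7 = 9.
Step 5. [x + 7 = 9] +7 is outermost — subtract 7 both sides. So sub: x = 2.

Answer: x ∈ {2}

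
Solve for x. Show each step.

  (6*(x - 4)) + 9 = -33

Step 1. [(6*(x - 4)) + 9 = -33] peel the +9: subtract 9 from each side ⇒ sub: 6*(x - 4) = -42.
Step 2. [6*(x - 4) = -42] LHS = 6·(…); ÷6 both sides, so div: x - 4 = -7.
Step 3. [x - 4 = -7] add 4: x sits inside (… - 4). So sub: x = -3.

Answer: x ∈ {-3}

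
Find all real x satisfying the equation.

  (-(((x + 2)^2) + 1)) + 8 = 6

Step 1. [(-(((x + 2)^2) + 1)) + 8 = 6] subtract 8: x sits inside (… + 8) ⇒ sub: -(((x + 2)^2) + 1) = -2.
Step 2. [-(((x + 2)^2) + 1) = -2] leading − — multiply by −1 ⇒ neg: ((x + 2)^2) + 1 = 2.
Step 3. [((x + 2)^2) + 1 = 2] peel the +1: subtract 1 from each side. So sub: (x + 2)^2 = 1.
Step 4. [(x + 2)^2 = 1] LHS squared, RHS 1 ≥ 0: apply √ (±) ⇒ sqrt: x + 2 = 1 or -1.
Step 5. [x + 2 = 1 or -1] subtract 2: x sits inside (… + 2), so sub: x = -1 or -3.

Answer: x ∈ {-3, -1}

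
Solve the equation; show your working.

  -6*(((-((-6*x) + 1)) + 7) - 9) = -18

Step 1. [-6*(((-((-6*x) + 1)) + 7) - 9) = -18] leading coefficient -6: divide by -6, so div: ((-((-6*x) + 1)) + 7) - 9 = 3.
Step 2. [((-((-6*x) + 1)) + 7) - 9 = 3] -9 is outermost — add 9 both sides. So sub: (-((-6*x) + 1)) + 7 = 12.
Step 3. [(-((-6*x) + 1)) + 7 = 12] 7 comes off first (subtract 7). So sub: -((-6*x) + 1) = 5.
Step 4. [-((-6*x) + 1) = 5] flip signs both sides ⇒ neg: (-6*x) + 1 = -5.
Step 5. [(-6*x) + 1 = -5] peel the +1: subtract 1 from each side, so sub: -6*x = -6.
Step 6. [-6*x = -6] leading coefficient -6: divide by -6. So div: x = 1.

Answer: x ∈ {1}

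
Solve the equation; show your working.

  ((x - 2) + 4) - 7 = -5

Step 1. [((x - 2) + 4) - 7 = -5] the outer -7 inverts by adding 7. So sub: (x - 2) + 4 = 2.
Step 2. [(x - 2) + 4 = 2] subtract 4: x sits inside (… + 4), so sub: x - 2 = -2.
Step 3. [x - 2 = -2] peel the -2: add 2 from each side ⇒ sub: x = 0.

Answer: x ∈ {0}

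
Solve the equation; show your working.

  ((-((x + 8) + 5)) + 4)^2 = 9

Step 1. [((-((x + 8) + 5)) + 4)^2 = 9] LHS squared, RHS 9 ≥ 0: apply √ (±), so sqrt: (-((x + 8) + 5)) + 4 = 3 or -3.
Step 2. [(-((x + 8) + 5)) + 4 = 3 or -3] 4 comes off first (subtract 4) ⇒ sub: -((x + 8) + 5) = -1 or -7.
Step 3. [-((x + 8) + 5) = -1 or -7] flip signs both sides ⇒ neg: (x + 8) + 5 = 1 or 7.
Step 4. [(x + 8) + 5 = 1 or 7] peel the +5: subtract 5 from each side. So sub: x + 8 = -4 or 2.
Step 5. [x + 8 = -4 or 2] subtract 8: x sits inside (… + 8) ⇒ sub: x = -12 or -6.

Answer: x ∈ {-12, -6}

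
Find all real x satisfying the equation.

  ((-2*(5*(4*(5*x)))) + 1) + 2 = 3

Step 1. [((-2*(5*(4*(5*x)))) + 1) + 2 = 3] +2 is outermost — subtract 2 both sides ⇒ sub: (-2*(5*(4*(5*x)))) + 1 = 1.
Step 2. [(-2*(5*(4*(5*x)))) + 1 = 1] +1 is outermost — subtract 1 both sides. So sub: -2*(5*(4*(5*x))) = 0.
Step 3. [-2*(5*(4*(5*x))) = 0] LHS = -2·(…); ÷-2 both sides, so div: 5*(4*(5*x)) = 0.
Step 4. [5*(4*(5*x)) = 0] 5 out front; divide by 5. So div: 4*(5*x) = 0.
Step 5. [4*(5*x) = 0] 4 out front; divide by 4 ⇒ div: 5*x = 0.
Step 6. [5*x = 0] 5·(inner) — divide through by 5, so div: x = 0.

Answer: x ∈ {0}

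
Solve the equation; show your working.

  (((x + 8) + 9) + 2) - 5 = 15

Step 1. [(((x + 8) + 9) + 2) - 5 = 15] add 5: x sits inside (… - 5). So sub: ((x + 8) + 9) + 2 = 20.
Step 2. [((x + 8) + 9) + 2 = 20] 2 comes off first (subtract 2). So sub: (x + 8) + 9 = 18.
Step 3. [(x + 8) + 9 = 18] +9 is outermost — subtract 9 both sides. So sub: x + 8 = 9.
Step 4. [x + 8 = 9] peel the +8: subtract 8 from each side, so sub: x = 1.

Answer: x ∈ {1}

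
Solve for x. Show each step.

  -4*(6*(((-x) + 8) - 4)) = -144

Step 1. [-4*(6*(((-x) + 8) - 4)) = -144] divide by the outer -4 ⇒ div: 6*(((-x) + 8) - 4) = 36.
Step 2. [6*(((-x) + 8) - 4) = 36] divide by the outer 6 ⇒ div: ((-x) + 8) - 4 = 6.
Step 3. [((-x) + 8) - 4 = 6] -4 is outermost — add 4 both sides, so sub: (-x) + 8 = 10.
Step 4. [(-x) + 8 = 10] +8 is outermost — subtract 8 both sides. So sub: -x = 2.
Step 5. [-x = 2] LHS negated; negate both sides ⇒ neg: x = -2.

Answer: x ∈ {-2}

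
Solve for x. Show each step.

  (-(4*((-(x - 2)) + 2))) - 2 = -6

Step 1. [(-(4*((-(x - 2)) + 2))) - 2 = -6] peel the -2: add 2 from each side, so sub: -(4*((-(x - 2)) + 2)) = -4.
Step 2. [-(4*((-(x - 2)) + 2)) = -4] leading − — multiply by −1, so neg: 4*((-(x - 2)) + 2) = 4.
Step 3. [4*((-(x - 2)) + 2) = 4] LHS = 4·(…); ÷4 both sides ⇒ div: (-(x - 2)) + 2 = 1.
Step 4. [(-(x - 2)) + 2 = 1] +2 is outermost — subtract 2 both sides. So sub: -(x - 2) = -1.
Step 5. [-(x - 2) = -1] flip signs both sides ⇒ neg: x - 2 = 1.
Step 6. [x - 2 = 1] the outer -2 inverts by adding 2 ⇒ sub: x = 3.

Answer: x ∈ {3}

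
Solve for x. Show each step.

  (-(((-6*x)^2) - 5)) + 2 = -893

Step 1. [(-(((-6*x)^2) - 5)) + 2 = -893] peel the +2: subtract 2 from each side ⇒ sub: -(((-6*x)^2) - 5) = -895.
Step 2. [-(((-6*x)^2) - 5) = -895] flip signs both sides, so neg: ((-6*x)^2) - 5 = 895.
Step 3. [((-6*x)^2) - 5 = 895] peel the -5: add 5 from each side. So sub: (-6*x)^2 = 900.
Step 4. [(-6*x)^2 = 900] LHS squared, RHS 900 ≥ 0: apply √ (±). So sqrt: -6*x = 30 or -30.
Step 5. [-6*x = 30 or -30] divide by the outer -6. So div: x = -5 or 5.

Answer: x ∈ {-5, 5}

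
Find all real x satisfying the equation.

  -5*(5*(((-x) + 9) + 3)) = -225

Step 1. [-5*(5*(((-x) + 9) + 3)) = -225] LHS = -5·(…); ÷-5 both sides ⇒ div: 5*(((-x) + 9) + 3) = 45.
Step 2. [5*(((-x) + 9) + 3) = 45] divide by the outer 5. So div: ((-x) + 9) + 3 = 9.
Step 3. [((-x) + 9) + 3 = 9] +3 is outermost — subtract 3 both sides, so sub: (-x) + 9 = 6.
Step 4. [(-x) + 9 = 6] subtract 9: x sits inside (… + 9) ⇒ sub: -x = -3.
Step 5. [-x = -3] leading − — multiply by −1, so neg: x = 3.

Answer: x ∈ {3}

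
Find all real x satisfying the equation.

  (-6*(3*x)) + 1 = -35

Step 1. [(-6*(3*x)) + 1 = -35] the outer +1 inverts by subtracting 1 ⇒ sub: -6*(3*x) = -36.
Step 2. [-6*(3*x) = -36] leading coefficient -6: divide by -6 ⇒ div: 3*x = 6.
Step 3. [3*x = 6] 3 out front; divide by 3, so div: x = 2.

Answer: x ∈ {2}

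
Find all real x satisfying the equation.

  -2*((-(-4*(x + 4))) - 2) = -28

Step 1. [-2*((-(-4*(x + 4))) - 2) = -28] -2 out front; divide by -2 ⇒ div: (-(-4*(x + 4))) - 2 = 14.
Step 2. [(-(-4*(x + 4))) - 2 = 14] add 2: x sits inside (… - 2) ⇒ sub: -(-4*(x + 4)) = 16.
Step 3. [-(-4*(x + 4)) = 16] LHS negated; negate both sides, so neg: -4*(x + 4) = -16.
Step 4. [-4*(x + 4) = -16] divide by the outer -4, so div: x + 4 = 4.
Step 5. [x + 4 = 4] 4 comes off first (subtract 4). So sub: x = 0.

Answer: x ∈ {0}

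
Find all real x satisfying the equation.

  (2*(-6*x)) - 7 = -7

Step 1. [(2*(-6*x)) - 7 = -7] the outer -7 inverts by adding 7, so sub: 2*(-6*x) = 0.
Step 2. [2*(-6*x) = 0] 2·(inner) — divide through by 2. So div: -6*x = 0.
Step 3. [-6*x = 0] divide by the outer -6 ⇒ div: x = 0.

Answer: x ∈ {0}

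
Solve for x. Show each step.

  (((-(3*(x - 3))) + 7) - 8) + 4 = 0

Step 1. [(((-(3*(x - 3))) + 7) - 8) + 4 = 0] 4 comes off first (subtract 4) ⇒ sub: ((-(3*(x - 3))) + 7) - 8 = -4.
Step 2. [((-(3*(x - 3))) + 7) - 8 = -4] -8 is outermost — add 8 both sides ⇒ sub: (-(3*(x - 3))) + 7 = 4.
Step 3. [(-(3*(x - 3))) + 7 = 4] +7 is outermost — subtract 7 both sides. So sub: -(3*(x - 3)) = -3.
Step 4. [-(3*(x - 3)) = -3] flip signs both sides ⇒ neg: 3*(x - 3) = 3.
Step 5. [3*(x - 3) = 3] 3·(inner) — divide through by 3 ⇒ div: x - 3 = 1.
Step 6. [x - 3 = 1] 3 comes off first (add 3) ⇒ sub: x = 4.

Answer: x ∈ {4}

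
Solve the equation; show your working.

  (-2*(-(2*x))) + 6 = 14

Step 1. [(-2*(-(2*x))) + 6 = 14] peel the +6: subtract 6 from each side ⇒ sub: -2*(-(2*x)) = 8.
Step 2. [-2*(-(2*x)) = 8] LHS = -2·(…); ÷-2 both sides, so div: -(2*x) = -4.
Step 3. [-(2*x) = -4] LHS negated; negate both sides ⇒ neg: 2*x = 4.
Step 4. [2*x = 4] 2·(inner) — divide through by 2. So div: x = 2.

Answer: x ∈ {2}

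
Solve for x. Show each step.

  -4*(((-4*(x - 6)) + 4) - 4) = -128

Step 1. [-4*(((-4*(x - 6)) + 4) - 4) = -128] -4 out front; divide by -4, so div: ((-4*(x - 6)) + 4) - 4 = 32.
Step 2. [((-4*(x - 6)) + 4) - 4 = 32] the outer -4 inverts by adding 4. So sub: (-4*(x - 6)) + 4 = 36.
Step 3. [(-4*(x - 6)) + 4 = 36] -4 divides every term; factor it out, so factor: (x - 6) - 1 = -9.
Step 4. [(x - 6) - 1 = -9] the outer -1 inverts by adding 1, so sub: x - 6 = -8.
Step 5. [x - 6 = -8] peel the -6: add 6 from each side. So sub: x = -2.

Answer: x ∈ {-2}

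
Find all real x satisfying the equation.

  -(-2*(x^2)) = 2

Step 1. [-(-2*(x^2)) = 2] flip signs both sides. So neg: -2*(x^2) = -2.
Step 2. [-2*(x^2) = -2] -2 out front; divide by -2, so div: x^2 = 1.
Step 3. [x^2 = 1] √ both sides: 1 ≥ 0 gives two branches. So sqrt: x = 1 or -1.

Answer: x ∈ {-1, 1}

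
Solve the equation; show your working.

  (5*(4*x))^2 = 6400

Step 1. [(5*(4*x))^2 = 6400] 6400 ≥ 0, LHS is (·)² — take ±√. So sqrt: 5*(4*x) = 80 or -80.
Step 2. [5*(4*x) = 80 or -80] 5·(inner) — divide through by 5 ⇒ div: 4*x = 16 or -16.
Step 3. [4*x = 16 or -16] 4 out front; divide by 4, so div: x = 4 or -4.

Answer: x ∈ {-4, 4}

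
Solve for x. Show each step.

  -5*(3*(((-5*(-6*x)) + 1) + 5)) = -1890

Step 1. [-5*(3*(((-5*(-6*x)) + 1) + 5)) = -1890] divide by the outer -5. So div: 3*(((-5*(-6*x)) + 1) + 5) = 378.
Step 2. [3*(((-5*(-6*x)) + 1) + 5) = 378] LHS = 3·(…); ÷3 both sides. So div: ((-5*(-6*x)) + 1) + 5 = 126.
Step 3. [((-5*(-6*x)) + 1) + 5 = 126] +5 is outermost — subtract 5 both sides. So sub: (-5*(-6*x)) + 1 = 121.
Step 4. [(-5*(-6*x)) + 1 = 121] peel the +1: subtract 1 from each side, so sub: -5*(-6*x) = 120.
Step 5. [-5*(-6*x) = 120] divide by the outer -5. So div: -6*x = -24.
Step 6. [-6*x = -24] -6 out front; divide by -6 ⇒ div: x = 4.

Answer: x ∈ {4}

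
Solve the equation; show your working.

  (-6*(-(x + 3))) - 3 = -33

Step 1. [(-6*(-(x + 3))) - 3 = -33] 3 comes off first (add 3). So sub: -6*(-(x + 3)) = -30.
Step 2. [-6*(-(x + 3)) = -30] -6 out front; divide by -6, so div: -(x + 3) = 5.
Step 3. [-(x + 3) = 5] LHS negated; negate both sides, so neg: x + 3 = -5.
Step 4. [x + 3 = -5] subtract 3: x sits inside (… + 3) ⇒ sub: x = -8.

Answer: x ∈ {-8}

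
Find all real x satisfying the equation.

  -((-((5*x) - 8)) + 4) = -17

Step 1. [-((-((5*x) - 8)) + 4) = -17] leading − — multiply by −1, so neg: (-((5*x) - 8)) + 4 = 17.
Step 2. [(-((5*x) - 8)) + 4 = 17] subtract 4: x sits inside (… + 4), so sub: -((5*x) - 8) = 13.
Step 3. [-((5*x) - 8) = 13] flip signs both sides ⇒ neg: (5*x) - 8 = -13.
Step 4. [(5*x) - 8 = -13] add 8: x sits inside (… - 8), so sub: 5*x = -5.
Step 5. [5*x = -5] 5 out front; divide by 5, so div: x = -1.

Answer: x ∈ {-1}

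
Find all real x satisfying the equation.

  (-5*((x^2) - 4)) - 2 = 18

Step 1. [(-5*((x^2) - 4)) - 2 = 18] peel the -2: add 2 from each side. So sub: -5*((x^2) - 4) = 20.
Step 2. [-5*((x^2) - 4) = 20] -5 out front; divide by -5 ⇒ div: (x^2) - 4 = -4.
Step 3. [(x^2) - 4 = -4] 4 comes off first (add 4). So sub: x^2 = 0.
Step 4. [x^2 = 0] LHS squared, RHS 0 ≥ 0: apply √ (±), so sqrt: x = 0.

Answer: x ∈ {0}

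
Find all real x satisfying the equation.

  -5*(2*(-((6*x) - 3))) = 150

Step 1. [-5*(2*(-((6*x) - 3))) = 150] divide by the outer -5 ⇒ div: 2*(-((6*x) - 3)) = -30.
Step 2. [2*(-((6*x) - 3)) = -30] divide by the outer 2 ⇒ div: -((6*x) - 3) = -15.
Step 3. [-((6*x) - 3) = -15] LHS negated; negate both sides ⇒ neg: (6*x) - 3 = 15.
Step 4. [(6*x) - 3 = 15] add 3: x sits inside (… - 3). So sub: 6*x = 18.
Step 5. [6*x = 18] 6 out front; divide by 6. So div: x = 3.

Answer: x ∈ {3}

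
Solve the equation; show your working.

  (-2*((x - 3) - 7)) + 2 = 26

Step 1. [(-2*((x - 3) - 7)) + 2 = 26] the outer +2 inverts by subtracting 2 ⇒ sub: -2*((x - 3) - 7) = 24.
Step 2. [-2*((x - 3) - 7) = 24] divide by the outer -2. So div: (x - 3) - 7 = -12.
Step 3. [(x - 3) - 7 = -12] peel the -7: add 7 from each side, so sub: x - 3 = -5.
Step 4. [x - 3 = -5] -3 is outermost — add 3 both sides. So sub: x = -2.

Answer: x ∈ {-2}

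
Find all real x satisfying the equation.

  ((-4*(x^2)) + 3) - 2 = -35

Step 1. [((-4*(x^2)) + 3) - 2 = -35] 2 comes off first (add 2), so sub: (-4*(x^2)) + 3 = -33.
Step 2. [(-4*(x^2)) + 3 = -33] 3 comes off first (subtract 3). So sub: -4*(x^2) = -36.
Step 3. [-4*(x^2) = -36] -4 out front; divide by -4 ⇒ div: x^2 = 9.
Step 4. [x^2 = 9] LHS squared, RHS 9 ≥ 0: apply √ (±) ⇒ sqrt: x = 3 or -3.

Answer: x ∈ {-3, 3}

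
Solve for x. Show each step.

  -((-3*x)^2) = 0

Step 1. [-((-3*x)^2) = 0] leading − — multiply by −1, so neg: (-3*x)^2 = 0.
Step 2. [(-3*x)^2 = 0] 0 ≥ 0, LHS is (·)² — take ±√. So sqrt: -3*x = 0.
Step 3. [-3*x = 0] divide by the outer -3, so div: x = 0.

Answer: x ∈ {0}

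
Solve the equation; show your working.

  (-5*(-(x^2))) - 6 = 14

Step 1. [(-5*(-(x^2))) - 6 = 14] 6 comes off first (add 6) ⇒ sub: -5*(-(x^2)) = 20.
Step 2. [-5*(-(x^2)) = 20] leading coefficient -5: divide by -5. So div: -(x^2) = -4.
Step 3. [-(x^2) = -4] LHS negated; negate both sides, so neg: x^2 = 4.
Step 4. [x^2 = 4] √ both sides: 4 ≥ 0 gives two branches, so sqrt: x = 2 or -2.

Answer: x ∈ {-2, 2}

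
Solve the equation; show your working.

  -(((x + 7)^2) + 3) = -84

Step 1. [-(((x + 7)^2) + 3) = -84] LHS negated; negate both sides, so neg: ((x + 7)^2) + 3 = 84.
Step 2. [((x + 7)^2) + 3 = 84] the outer +3 inverts by subtracting 3 ⇒ sub: (x + 7)^2 = 81.
Step 3. [(x + 7)^2 = 81] √ both sides: 81 ≥ 0 gives two branches, so sqrt: x + 7 = 9 or -9.
Step 4. [x + 7 = 9 or -9] peel the +7: subtract 7 from each side ⇒ sub: x = 2 or -16.

Answer: x ∈ {-16, 2}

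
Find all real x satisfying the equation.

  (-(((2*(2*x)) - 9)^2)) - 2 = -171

Step 1. [(-(((2*(2*x)) - 9)^2)) - 2 = -171] 2 comes off first (add 2) ⇒ sub: -(((2*(2*x)) - 9)^2) = -169.
Step 2. [-(((2*(2*x)) - 9)^2) = -169] flip signs both sides. So neg: ((2*(2*x)) - 9)^2 = 169.
Step 3. [((2*(2*x)) - 9)^2 = 169] 169 ≥ 0, LHS is (·)² — take ±√. So sqrt: (2*(2*x)) - 9 = 13 or -13.
Step 4. [(2*(2*x)) - 9 = 13 or -13] add 9: x sits inside (… - 9). So sub: 2*(2*x) = 22 or -4.
Step 5. [2*(2*x) = 22 or -4] LHS = 2·(…); ÷2 both sides. So div: 2*x = 11 or -2.
Step 6. [2*x = 11 or -2] 2·(inner) — divide through by 2 ⇒ div: x = 11/2 or -1.

Answer: x ∈ {-1, 11/2}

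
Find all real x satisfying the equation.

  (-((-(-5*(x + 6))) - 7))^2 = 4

Step 1. [(-((-(-5*(x + 6))) - 7))^2 = 4] 4 ≥ 0, LHS is (·)² — take ±√. So sqrt: -((-(-5*(x + 6))) - 7) = 2 or -2.
Step 2. [-((-(-5*(x + 6))) - 7) = 2 or -2] leading − — multiply by −1. So neg: (-(-5*(x + 6))) - 7 = -2 or 2.
Step 3. [(-(-5*(x + 6))) - 7 = -2 or 2] -7 is outermost — add 7 both sides. So sub: -(-5*(x + 6)) = 5 or 9.
Step 4. [-(-5*(x + 6)) = 5 or 9] flip signs both sides, so neg: -5*(x + 6) = -5 or -9.
Step 5. [-5*(x + 6) = -5 or -9] LHS = -5·(…); ÷-5 both sides ⇒ div: x + 6 = 1 or 9/5.
Step 6. [x + 6 = 1 or 9/5] subtract 6: x sits inside (… + 6) ⇒ sub: x = -5 or -21/5.

Answer: x ∈ {-5, -21/5}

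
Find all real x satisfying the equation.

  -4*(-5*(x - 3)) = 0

Step 1. [-4*(-5*(x - 3)) = 0] leading coefficient -4: divide by -4, so div: -5*(x - 3) = 0.
Step 2. [-5*(x - 3) = 0] -5 out front; divide by -5, so div: x - 3 = 0.
Step 3. [x - 3 = 0] -3 is outermost — add 3 both sides ⇒ sub: x = 3.

Answer: x ∈ {3}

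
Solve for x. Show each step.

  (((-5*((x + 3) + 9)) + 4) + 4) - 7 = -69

Step 1. [(((-5*((x + 3) + 9)) + 4) + 4) - 7 = -69] the outer -7 inverts by adding 7 ⇒ sub: ((-5*((x + 3) + 9)) + 4) + 4 = -62.
Step 2. [((-5*((x + 3) + 9)) + 4) + 4 = -62] 4 comes off first (subtract 4) ⇒ sub: (-5*((x + 3) + 9)) + 4 = -66.
Step 3. [(-5*((x + 3) + 9)) + 4 = -66] the outer +4 inverts by subtracting 4. So sub: -5*((x + 3) + 9) = -70.
Step 4. [-5*((x + 3) + 9) = -70] -5 out front; divide by -5, so div: (x + 3) + 9 = 14.
Step 5. [(x + 3) + 9 = 14] +9 is outermost — subtract 9 both sides, so sub: x + 3 = 5.
Step 6. [x + 3 = 5] +3 is outermost — subtract 3 both sides, so sub: x = 2.

Answer: x ∈ {2}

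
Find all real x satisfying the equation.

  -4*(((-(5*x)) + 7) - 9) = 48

Step 1. [-4*(((-(5*x)) + 7) - 9) = 48] -4·(inner) — divide through by -4. So div: ((-(5*x)) + 7) - 9 = -12.
Step 2. [((-(5*x)) + 7) - 9 = -12] the outer -9 inverts by adding 9, so sub: (-(5*x)) + 7 = -3.
Step 3. [(-(5*x)) + 7 = -3] the outer +7 inverts by subtracting 7, so sub: -(5*x) = -10.
Step 4. [-(5*x) = -10] flip signs both sides, so neg: 5*x = 10.
Step 5. [5*x = 10] 5·(inner) — divide through by 5, so div: x = 2.

Answer: x ∈ {2}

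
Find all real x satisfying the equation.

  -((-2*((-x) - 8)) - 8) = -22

Step 1. [-((-2*((-x) - 8)) - 8) = -22] leading − — multiply by −1 ⇒ neg: (-2*((-x) - 8)) - 8 = 22.
Step 2. [(-2*((-x) - 8)) - 8 = 22] peel the -8: add 8 from each side. So sub: -2*((-x) - 8) = 30.
Step 3. [-2*((-x) - 8) = 30] -2 out front; divide by -2. So div: (-x) - 8 = -15.
Step 4. [(-x) - 8 = -15] the outer -8 inverts by adding 8, so sub: -x = -7.
Step 5. [-x = -7] flip signs both sides. So neg: x = 7.

Answer: x ∈ {7}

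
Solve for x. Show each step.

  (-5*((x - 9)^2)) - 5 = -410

Step 1. [(-5*((x - 9)^2)) - 5 = -410] the outer -5 inverts by adding 5, so sub: -5*((x - 9)^2) = -405.
Step 2. [-5*((x - 9)^2) = -405] divide by the outer -5, so div: (x - 9)^2 = 81.
Step 3. [(x - 9)^2 = 81] 81 ≥ 0, LHS is (·)² — take ±√ ⇒ sqrt: x - 9 = 9 or -9.
Step 4. [x - 9 = 9 or -9] peel the -9: add 9 from each side, so sub: x = 18 or 0.

Answer: x ∈ {0, 18}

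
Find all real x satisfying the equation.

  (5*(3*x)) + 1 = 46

Step 1. [(5*(3*x)) + 1 = 46] peel the +1: subtract 1 from each side. So sub: 5*(3*x) = 45.
Step 2. [5*(3*x) = 45] 5 out front; divide by 5. So div: 3*x = 9.
Step 3. [3*x = 9] leading coefficient 3: divide by 3, so div: x = 3.

Answer: x ∈ {3}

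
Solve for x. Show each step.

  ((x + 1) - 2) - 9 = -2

Step 1. [((x + 1) - 2) - 9 = -2] 9 comes off first (add 9), so sub: (x + 1) - 2 = 7.
Step 2. [(x + 1) - 2 = 7] the outer -2 inverts by adding 2. So sub: x + 1 = 9.
Step 3. [x + 1 = 9] subtract 1: x sits inside (… + 1), so sub: x = 8.

Answer: x ∈ {8}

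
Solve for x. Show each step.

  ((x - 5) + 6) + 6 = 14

Step 1. [((x - 5) + 6) + 6 = 14] peel the +6: subtract 6 from each side, so sub: (x - 5) + 6 = 8.
Step 2. [(x - 5) + 6 = 8] subtract 6: x sits inside (… + 6). So sub: x - 5 = 2.
Step 3. [x - 5 = 2] the outer -5 inverts by adding 5. So sub: x = 7.

Answer: x ∈ {7}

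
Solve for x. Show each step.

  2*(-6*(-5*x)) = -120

Step 1. [2*(-6*(-5*x)) = -120] divide by the outer 2 ⇒ div: -6*(-5*x) = -60.
Step 2. [-6*(-5*x) = -60] divide by the outer -6. So div: -5*x = 10.
Step 3. [-5*x = 10] -5 out front; divide by -5, so div: x = -2.

Answer: x ∈ {-2}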